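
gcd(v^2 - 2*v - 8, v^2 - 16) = v - 4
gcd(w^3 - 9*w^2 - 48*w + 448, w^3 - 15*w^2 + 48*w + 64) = w^2 - 16*w + 64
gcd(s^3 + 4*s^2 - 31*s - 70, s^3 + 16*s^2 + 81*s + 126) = s + 7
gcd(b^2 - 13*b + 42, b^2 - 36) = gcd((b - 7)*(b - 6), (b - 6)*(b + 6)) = b - 6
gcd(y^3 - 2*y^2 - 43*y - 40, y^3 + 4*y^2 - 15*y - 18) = y + 1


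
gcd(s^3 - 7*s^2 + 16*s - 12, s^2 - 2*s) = s - 2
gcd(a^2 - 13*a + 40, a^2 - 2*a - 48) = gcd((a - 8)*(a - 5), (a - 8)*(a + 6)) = a - 8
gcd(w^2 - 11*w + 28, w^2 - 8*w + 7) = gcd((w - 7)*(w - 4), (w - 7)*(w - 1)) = w - 7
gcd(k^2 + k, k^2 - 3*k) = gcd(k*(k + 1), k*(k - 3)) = k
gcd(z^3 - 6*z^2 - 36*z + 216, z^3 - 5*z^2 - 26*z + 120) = z - 6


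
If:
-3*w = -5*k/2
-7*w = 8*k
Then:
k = 0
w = 0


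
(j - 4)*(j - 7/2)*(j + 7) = j^3 - j^2/2 - 77*j/2 + 98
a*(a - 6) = a^2 - 6*a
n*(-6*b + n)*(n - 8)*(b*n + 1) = -6*b^2*n^3 + 48*b^2*n^2 + b*n^4 - 8*b*n^3 - 6*b*n^2 + 48*b*n + n^3 - 8*n^2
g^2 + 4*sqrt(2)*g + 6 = (g + sqrt(2))*(g + 3*sqrt(2))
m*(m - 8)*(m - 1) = m^3 - 9*m^2 + 8*m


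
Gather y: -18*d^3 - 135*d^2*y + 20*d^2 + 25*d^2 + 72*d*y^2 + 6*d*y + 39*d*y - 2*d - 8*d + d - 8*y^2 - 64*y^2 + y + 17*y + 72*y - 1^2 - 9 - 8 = -18*d^3 + 45*d^2 - 9*d + y^2*(72*d - 72) + y*(-135*d^2 + 45*d + 90) - 18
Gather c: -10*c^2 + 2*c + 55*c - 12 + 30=-10*c^2 + 57*c + 18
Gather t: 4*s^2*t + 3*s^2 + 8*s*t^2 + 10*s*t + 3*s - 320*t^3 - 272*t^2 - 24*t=3*s^2 + 3*s - 320*t^3 + t^2*(8*s - 272) + t*(4*s^2 + 10*s - 24)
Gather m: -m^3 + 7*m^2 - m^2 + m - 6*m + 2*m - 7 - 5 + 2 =-m^3 + 6*m^2 - 3*m - 10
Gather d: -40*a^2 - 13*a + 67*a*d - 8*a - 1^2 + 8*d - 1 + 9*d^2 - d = -40*a^2 - 21*a + 9*d^2 + d*(67*a + 7) - 2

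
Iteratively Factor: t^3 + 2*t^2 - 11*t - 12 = (t - 3)*(t^2 + 5*t + 4) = (t - 3)*(t + 1)*(t + 4)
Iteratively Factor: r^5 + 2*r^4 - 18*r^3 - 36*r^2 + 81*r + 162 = (r + 3)*(r^4 - r^3 - 15*r^2 + 9*r + 54) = (r + 2)*(r + 3)*(r^3 - 3*r^2 - 9*r + 27) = (r + 2)*(r + 3)^2*(r^2 - 6*r + 9) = (r - 3)*(r + 2)*(r + 3)^2*(r - 3)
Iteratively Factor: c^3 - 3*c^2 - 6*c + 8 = (c - 1)*(c^2 - 2*c - 8) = (c - 1)*(c + 2)*(c - 4)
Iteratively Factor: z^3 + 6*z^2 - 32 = (z - 2)*(z^2 + 8*z + 16) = (z - 2)*(z + 4)*(z + 4)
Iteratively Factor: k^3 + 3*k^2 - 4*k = (k + 4)*(k^2 - k) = (k - 1)*(k + 4)*(k)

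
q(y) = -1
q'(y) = 0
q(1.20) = -1.00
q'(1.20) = 0.00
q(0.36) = -1.00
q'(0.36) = 0.00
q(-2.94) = -1.00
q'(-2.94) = 0.00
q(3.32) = -1.00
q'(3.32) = 0.00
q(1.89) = -1.00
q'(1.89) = 0.00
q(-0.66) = -1.00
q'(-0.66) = 0.00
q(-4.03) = -1.00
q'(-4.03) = 0.00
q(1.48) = -1.00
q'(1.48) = 0.00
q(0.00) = -1.00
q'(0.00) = 0.00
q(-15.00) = -1.00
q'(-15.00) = 0.00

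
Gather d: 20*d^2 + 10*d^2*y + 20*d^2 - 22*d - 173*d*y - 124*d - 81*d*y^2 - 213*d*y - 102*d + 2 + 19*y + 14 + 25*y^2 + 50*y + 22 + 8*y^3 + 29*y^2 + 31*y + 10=d^2*(10*y + 40) + d*(-81*y^2 - 386*y - 248) + 8*y^3 + 54*y^2 + 100*y + 48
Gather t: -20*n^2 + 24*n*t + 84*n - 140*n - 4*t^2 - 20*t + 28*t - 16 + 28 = -20*n^2 - 56*n - 4*t^2 + t*(24*n + 8) + 12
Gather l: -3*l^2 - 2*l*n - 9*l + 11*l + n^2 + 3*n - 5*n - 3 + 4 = -3*l^2 + l*(2 - 2*n) + n^2 - 2*n + 1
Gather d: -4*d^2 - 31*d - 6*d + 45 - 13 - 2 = -4*d^2 - 37*d + 30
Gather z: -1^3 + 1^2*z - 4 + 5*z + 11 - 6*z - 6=0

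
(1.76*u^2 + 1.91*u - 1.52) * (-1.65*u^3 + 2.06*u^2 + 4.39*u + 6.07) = -2.904*u^5 + 0.4741*u^4 + 14.169*u^3 + 15.9369*u^2 + 4.9209*u - 9.2264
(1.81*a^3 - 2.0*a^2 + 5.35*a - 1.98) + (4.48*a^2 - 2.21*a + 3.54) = 1.81*a^3 + 2.48*a^2 + 3.14*a + 1.56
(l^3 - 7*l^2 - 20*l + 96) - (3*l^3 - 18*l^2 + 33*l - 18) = -2*l^3 + 11*l^2 - 53*l + 114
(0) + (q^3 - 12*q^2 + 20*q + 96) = q^3 - 12*q^2 + 20*q + 96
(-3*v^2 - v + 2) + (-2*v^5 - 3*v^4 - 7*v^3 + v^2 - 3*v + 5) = -2*v^5 - 3*v^4 - 7*v^3 - 2*v^2 - 4*v + 7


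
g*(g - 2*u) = g^2 - 2*g*u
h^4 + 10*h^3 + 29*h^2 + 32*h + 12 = (h + 1)^2*(h + 2)*(h + 6)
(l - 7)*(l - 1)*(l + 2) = l^3 - 6*l^2 - 9*l + 14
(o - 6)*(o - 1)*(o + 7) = o^3 - 43*o + 42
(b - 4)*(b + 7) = b^2 + 3*b - 28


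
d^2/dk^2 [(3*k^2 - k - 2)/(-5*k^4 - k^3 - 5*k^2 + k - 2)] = 2*(-225*k^8 + 105*k^7 + 612*k^6 + 138*k^5 + 843*k^4 + 13*k^3 + 102*k^2 - 72*k - 28)/(125*k^12 + 75*k^11 + 390*k^10 + 76*k^9 + 510*k^8 - 18*k^7 + 416*k^6 - 72*k^5 + 213*k^4 - 49*k^3 + 66*k^2 - 12*k + 8)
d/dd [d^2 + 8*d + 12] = 2*d + 8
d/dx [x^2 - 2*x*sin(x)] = -2*x*cos(x) + 2*x - 2*sin(x)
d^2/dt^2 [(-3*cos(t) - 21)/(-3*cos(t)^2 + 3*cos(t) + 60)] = (9*sin(t)^4*cos(t) + 29*sin(t)^4 - 563*sin(t)^2 + 1017*cos(t)/4 + 105*cos(3*t)/4 - cos(5*t)/2 + 280)/(sin(t)^2 + cos(t) + 19)^3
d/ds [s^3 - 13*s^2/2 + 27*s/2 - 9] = 3*s^2 - 13*s + 27/2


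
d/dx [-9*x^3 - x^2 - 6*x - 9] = -27*x^2 - 2*x - 6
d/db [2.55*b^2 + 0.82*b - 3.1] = 5.1*b + 0.82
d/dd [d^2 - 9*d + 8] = 2*d - 9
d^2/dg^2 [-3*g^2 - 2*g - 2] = -6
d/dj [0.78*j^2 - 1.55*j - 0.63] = 1.56*j - 1.55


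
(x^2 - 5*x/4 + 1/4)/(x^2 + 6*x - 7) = (x - 1/4)/(x + 7)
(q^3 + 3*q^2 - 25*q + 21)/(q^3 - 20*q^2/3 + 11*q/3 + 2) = 3*(q^2 + 4*q - 21)/(3*q^2 - 17*q - 6)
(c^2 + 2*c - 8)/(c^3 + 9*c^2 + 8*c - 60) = (c + 4)/(c^2 + 11*c + 30)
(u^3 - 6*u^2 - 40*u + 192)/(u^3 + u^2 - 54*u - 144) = (u - 4)/(u + 3)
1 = 1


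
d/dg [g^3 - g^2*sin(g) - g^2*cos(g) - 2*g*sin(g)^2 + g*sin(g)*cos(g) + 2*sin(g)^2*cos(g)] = -sqrt(2)*g^2*cos(g + pi/4) + 3*g^2 - 2*g*sin(2*g) - 2*sqrt(2)*g*sin(g + pi/4) + g*cos(2*g) - sin(g)/2 + sin(2*g)/2 + 3*sin(3*g)/2 + cos(2*g) - 1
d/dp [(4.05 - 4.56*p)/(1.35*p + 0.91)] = (-12.983085*p - 8.751561)/(1.35*p + 0.91)^3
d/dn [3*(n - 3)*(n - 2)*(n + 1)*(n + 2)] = 12*n^3 - 18*n^2 - 42*n + 24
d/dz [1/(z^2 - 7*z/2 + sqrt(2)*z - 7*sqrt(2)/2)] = 2*(-4*z - 2*sqrt(2) + 7)/(2*z^2 - 7*z + 2*sqrt(2)*z - 7*sqrt(2))^2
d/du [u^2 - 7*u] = 2*u - 7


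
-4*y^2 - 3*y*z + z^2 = (-4*y + z)*(y + z)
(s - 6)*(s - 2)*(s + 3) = s^3 - 5*s^2 - 12*s + 36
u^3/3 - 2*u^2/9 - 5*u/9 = u*(u/3 + 1/3)*(u - 5/3)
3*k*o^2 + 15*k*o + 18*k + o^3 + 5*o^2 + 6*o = (3*k + o)*(o + 2)*(o + 3)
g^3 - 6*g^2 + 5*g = g*(g - 5)*(g - 1)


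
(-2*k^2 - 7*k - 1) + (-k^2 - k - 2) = -3*k^2 - 8*k - 3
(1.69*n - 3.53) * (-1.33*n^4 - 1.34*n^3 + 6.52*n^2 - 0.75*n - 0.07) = -2.2477*n^5 + 2.4303*n^4 + 15.749*n^3 - 24.2831*n^2 + 2.5292*n + 0.2471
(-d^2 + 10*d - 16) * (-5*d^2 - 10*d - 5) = 5*d^4 - 40*d^3 - 15*d^2 + 110*d + 80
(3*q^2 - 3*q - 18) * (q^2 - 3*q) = 3*q^4 - 12*q^3 - 9*q^2 + 54*q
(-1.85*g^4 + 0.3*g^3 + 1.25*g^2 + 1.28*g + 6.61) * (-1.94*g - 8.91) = 3.589*g^5 + 15.9015*g^4 - 5.098*g^3 - 13.6207*g^2 - 24.2282*g - 58.8951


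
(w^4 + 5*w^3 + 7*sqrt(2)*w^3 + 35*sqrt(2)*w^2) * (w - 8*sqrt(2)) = w^5 - sqrt(2)*w^4 + 5*w^4 - 112*w^3 - 5*sqrt(2)*w^3 - 560*w^2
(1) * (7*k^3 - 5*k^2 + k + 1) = 7*k^3 - 5*k^2 + k + 1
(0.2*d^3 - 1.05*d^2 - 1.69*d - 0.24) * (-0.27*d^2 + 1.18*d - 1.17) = -0.054*d^5 + 0.5195*d^4 - 1.0167*d^3 - 0.7009*d^2 + 1.6941*d + 0.2808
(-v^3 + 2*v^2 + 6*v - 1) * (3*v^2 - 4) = -3*v^5 + 6*v^4 + 22*v^3 - 11*v^2 - 24*v + 4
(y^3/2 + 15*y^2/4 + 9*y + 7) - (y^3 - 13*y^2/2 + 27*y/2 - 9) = -y^3/2 + 41*y^2/4 - 9*y/2 + 16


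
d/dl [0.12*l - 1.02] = 0.120000000000000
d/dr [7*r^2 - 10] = 14*r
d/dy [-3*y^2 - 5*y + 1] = -6*y - 5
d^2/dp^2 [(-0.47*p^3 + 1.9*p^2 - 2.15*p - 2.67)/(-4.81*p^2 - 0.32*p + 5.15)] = (128.715656*p^3 + 83.5978619999999*p^2 + 419.003784*p + 39.127526)/(111.284641*p^6 + 22.210656*p^5 - 355.975113*p^4 - 47.528512*p^3 + 381.137595*p^2 + 25.4616*p - 136.590875)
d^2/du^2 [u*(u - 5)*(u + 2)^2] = 12*u^2 - 6*u - 32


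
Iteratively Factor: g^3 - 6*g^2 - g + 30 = (g - 3)*(g^2 - 3*g - 10) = (g - 5)*(g - 3)*(g + 2)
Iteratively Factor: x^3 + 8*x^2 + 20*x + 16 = (x + 2)*(x^2 + 6*x + 8) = (x + 2)^2*(x + 4)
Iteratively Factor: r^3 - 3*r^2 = (r)*(r^2 - 3*r) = r*(r - 3)*(r)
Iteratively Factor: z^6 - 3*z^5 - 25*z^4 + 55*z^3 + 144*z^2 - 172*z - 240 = (z - 3)*(z^5 - 25*z^3 - 20*z^2 + 84*z + 80) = (z - 3)*(z + 2)*(z^4 - 2*z^3 - 21*z^2 + 22*z + 40) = (z - 5)*(z - 3)*(z + 2)*(z^3 + 3*z^2 - 6*z - 8) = (z - 5)*(z - 3)*(z - 2)*(z + 2)*(z^2 + 5*z + 4) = (z - 5)*(z - 3)*(z - 2)*(z + 1)*(z + 2)*(z + 4)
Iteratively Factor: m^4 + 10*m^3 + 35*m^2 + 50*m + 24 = (m + 3)*(m^3 + 7*m^2 + 14*m + 8) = (m + 3)*(m + 4)*(m^2 + 3*m + 2) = (m + 2)*(m + 3)*(m + 4)*(m + 1)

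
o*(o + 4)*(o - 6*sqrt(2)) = o^3 - 6*sqrt(2)*o^2 + 4*o^2 - 24*sqrt(2)*o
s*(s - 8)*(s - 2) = s^3 - 10*s^2 + 16*s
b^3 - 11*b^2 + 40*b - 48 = (b - 4)^2*(b - 3)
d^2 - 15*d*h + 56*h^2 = (d - 8*h)*(d - 7*h)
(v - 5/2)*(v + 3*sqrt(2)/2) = v^2 - 5*v/2 + 3*sqrt(2)*v/2 - 15*sqrt(2)/4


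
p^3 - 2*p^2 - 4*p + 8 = (p - 2)^2*(p + 2)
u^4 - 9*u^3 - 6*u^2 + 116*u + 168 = (u - 7)*(u - 6)*(u + 2)^2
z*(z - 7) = z^2 - 7*z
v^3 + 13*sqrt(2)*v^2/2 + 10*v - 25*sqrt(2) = (v - sqrt(2))*(v + 5*sqrt(2)/2)*(v + 5*sqrt(2))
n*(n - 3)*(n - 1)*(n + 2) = n^4 - 2*n^3 - 5*n^2 + 6*n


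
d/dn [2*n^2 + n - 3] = 4*n + 1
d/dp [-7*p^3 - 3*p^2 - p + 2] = -21*p^2 - 6*p - 1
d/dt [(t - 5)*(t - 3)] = 2*t - 8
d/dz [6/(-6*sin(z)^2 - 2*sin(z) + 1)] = 12*(6*sin(z) + 1)*cos(z)/(6*sin(z)^2 + 2*sin(z) - 1)^2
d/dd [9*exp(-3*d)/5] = -27*exp(-3*d)/5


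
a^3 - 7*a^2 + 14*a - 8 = (a - 4)*(a - 2)*(a - 1)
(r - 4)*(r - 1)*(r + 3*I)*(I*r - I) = I*r^4 - 3*r^3 - 6*I*r^3 + 18*r^2 + 9*I*r^2 - 27*r - 4*I*r + 12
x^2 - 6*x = x*(x - 6)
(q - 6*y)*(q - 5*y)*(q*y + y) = q^3*y - 11*q^2*y^2 + q^2*y + 30*q*y^3 - 11*q*y^2 + 30*y^3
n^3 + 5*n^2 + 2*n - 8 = (n - 1)*(n + 2)*(n + 4)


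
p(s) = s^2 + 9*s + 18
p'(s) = 2*s + 9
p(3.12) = 55.81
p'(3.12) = 15.24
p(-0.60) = 12.96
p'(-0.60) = 7.80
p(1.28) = 31.16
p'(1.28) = 11.56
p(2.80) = 51.04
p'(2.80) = 14.60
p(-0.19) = 16.33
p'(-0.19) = 8.62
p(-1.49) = 6.81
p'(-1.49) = 6.02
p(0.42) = 21.96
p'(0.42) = 9.84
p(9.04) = 181.08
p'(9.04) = 27.08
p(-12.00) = 54.00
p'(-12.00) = -15.00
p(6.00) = 108.00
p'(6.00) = 21.00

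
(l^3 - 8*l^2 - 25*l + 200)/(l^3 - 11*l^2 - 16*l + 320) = (l - 5)/(l - 8)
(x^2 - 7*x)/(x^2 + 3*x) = (x - 7)/(x + 3)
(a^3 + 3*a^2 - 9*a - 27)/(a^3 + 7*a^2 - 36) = (a^2 - 9)/(a^2 + 4*a - 12)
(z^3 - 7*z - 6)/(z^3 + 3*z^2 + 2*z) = (z - 3)/z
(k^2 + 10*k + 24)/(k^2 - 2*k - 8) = (k^2 + 10*k + 24)/(k^2 - 2*k - 8)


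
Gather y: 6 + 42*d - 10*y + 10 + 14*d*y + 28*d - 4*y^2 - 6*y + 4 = 70*d - 4*y^2 + y*(14*d - 16) + 20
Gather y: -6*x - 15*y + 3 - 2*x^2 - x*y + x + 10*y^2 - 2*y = -2*x^2 - 5*x + 10*y^2 + y*(-x - 17) + 3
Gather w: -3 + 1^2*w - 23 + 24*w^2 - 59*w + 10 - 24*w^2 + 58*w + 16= 0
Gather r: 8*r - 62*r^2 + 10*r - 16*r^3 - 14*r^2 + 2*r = -16*r^3 - 76*r^2 + 20*r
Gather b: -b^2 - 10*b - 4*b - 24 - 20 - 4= -b^2 - 14*b - 48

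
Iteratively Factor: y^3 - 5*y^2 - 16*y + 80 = (y + 4)*(y^2 - 9*y + 20) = (y - 4)*(y + 4)*(y - 5)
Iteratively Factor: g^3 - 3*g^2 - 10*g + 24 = (g - 4)*(g^2 + g - 6) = (g - 4)*(g - 2)*(g + 3)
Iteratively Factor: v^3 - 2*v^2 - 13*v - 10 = (v + 2)*(v^2 - 4*v - 5) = (v - 5)*(v + 2)*(v + 1)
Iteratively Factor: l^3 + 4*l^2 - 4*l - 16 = (l + 2)*(l^2 + 2*l - 8) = (l - 2)*(l + 2)*(l + 4)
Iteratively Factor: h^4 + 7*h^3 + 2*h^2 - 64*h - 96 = (h + 4)*(h^3 + 3*h^2 - 10*h - 24) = (h + 4)^2*(h^2 - h - 6) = (h - 3)*(h + 4)^2*(h + 2)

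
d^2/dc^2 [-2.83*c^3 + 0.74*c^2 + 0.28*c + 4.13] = 1.48 - 16.98*c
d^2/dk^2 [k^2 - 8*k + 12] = 2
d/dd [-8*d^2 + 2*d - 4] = 2 - 16*d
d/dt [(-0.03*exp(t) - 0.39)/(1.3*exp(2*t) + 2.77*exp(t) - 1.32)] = (0.039*exp(2*t) + 1.014*exp(t) + 1.1199)*exp(t)/(1.69*exp(4*t) + 7.202*exp(3*t) + 4.2409*exp(2*t) - 7.3128*exp(t) + 1.7424)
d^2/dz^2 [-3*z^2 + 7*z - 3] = -6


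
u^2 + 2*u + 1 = (u + 1)^2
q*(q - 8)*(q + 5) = q^3 - 3*q^2 - 40*q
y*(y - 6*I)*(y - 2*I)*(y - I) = y^4 - 9*I*y^3 - 20*y^2 + 12*I*y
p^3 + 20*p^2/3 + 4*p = p*(p + 2/3)*(p + 6)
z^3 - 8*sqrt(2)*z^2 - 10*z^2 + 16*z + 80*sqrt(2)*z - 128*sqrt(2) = (z - 8)*(z - 2)*(z - 8*sqrt(2))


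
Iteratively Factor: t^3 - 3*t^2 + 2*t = (t)*(t^2 - 3*t + 2) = t*(t - 1)*(t - 2)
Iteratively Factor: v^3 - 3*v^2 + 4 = (v - 2)*(v^2 - v - 2) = (v - 2)*(v + 1)*(v - 2)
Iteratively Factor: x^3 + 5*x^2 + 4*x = (x + 4)*(x^2 + x) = x*(x + 4)*(x + 1)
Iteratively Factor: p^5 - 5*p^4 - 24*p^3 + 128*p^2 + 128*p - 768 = (p + 4)*(p^4 - 9*p^3 + 12*p^2 + 80*p - 192) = (p + 3)*(p + 4)*(p^3 - 12*p^2 + 48*p - 64) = (p - 4)*(p + 3)*(p + 4)*(p^2 - 8*p + 16) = (p - 4)^2*(p + 3)*(p + 4)*(p - 4)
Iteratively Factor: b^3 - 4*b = (b - 2)*(b^2 + 2*b) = (b - 2)*(b + 2)*(b)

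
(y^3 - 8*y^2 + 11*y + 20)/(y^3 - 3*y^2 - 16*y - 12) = (y^2 - 9*y + 20)/(y^2 - 4*y - 12)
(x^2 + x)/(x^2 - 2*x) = (x + 1)/(x - 2)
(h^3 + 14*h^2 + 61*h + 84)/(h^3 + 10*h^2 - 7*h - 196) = (h^2 + 7*h + 12)/(h^2 + 3*h - 28)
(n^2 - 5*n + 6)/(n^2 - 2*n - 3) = (n - 2)/(n + 1)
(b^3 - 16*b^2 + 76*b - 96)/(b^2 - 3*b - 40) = (b^2 - 8*b + 12)/(b + 5)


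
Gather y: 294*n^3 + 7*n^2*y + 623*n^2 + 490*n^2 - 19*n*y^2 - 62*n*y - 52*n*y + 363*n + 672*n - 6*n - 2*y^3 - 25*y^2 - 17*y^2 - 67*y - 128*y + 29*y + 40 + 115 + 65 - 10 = 294*n^3 + 1113*n^2 + 1029*n - 2*y^3 + y^2*(-19*n - 42) + y*(7*n^2 - 114*n - 166) + 210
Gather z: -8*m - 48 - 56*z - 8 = -8*m - 56*z - 56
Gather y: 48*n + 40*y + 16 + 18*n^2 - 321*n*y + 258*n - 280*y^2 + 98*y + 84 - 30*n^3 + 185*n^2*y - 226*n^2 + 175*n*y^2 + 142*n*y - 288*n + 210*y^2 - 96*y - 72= -30*n^3 - 208*n^2 + 18*n + y^2*(175*n - 70) + y*(185*n^2 - 179*n + 42) + 28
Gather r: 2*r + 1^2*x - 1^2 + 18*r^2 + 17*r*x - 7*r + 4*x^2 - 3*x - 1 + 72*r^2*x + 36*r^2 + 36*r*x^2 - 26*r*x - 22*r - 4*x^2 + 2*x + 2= r^2*(72*x + 54) + r*(36*x^2 - 9*x - 27)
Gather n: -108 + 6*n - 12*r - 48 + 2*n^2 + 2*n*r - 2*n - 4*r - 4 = 2*n^2 + n*(2*r + 4) - 16*r - 160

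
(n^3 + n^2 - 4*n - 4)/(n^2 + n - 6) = (n^2 + 3*n + 2)/(n + 3)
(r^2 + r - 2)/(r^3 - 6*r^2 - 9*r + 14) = 1/(r - 7)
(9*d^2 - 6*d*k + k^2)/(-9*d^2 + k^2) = (-3*d + k)/(3*d + k)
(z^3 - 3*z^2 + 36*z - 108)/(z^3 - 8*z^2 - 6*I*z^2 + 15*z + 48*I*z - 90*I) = (z + 6*I)/(z - 5)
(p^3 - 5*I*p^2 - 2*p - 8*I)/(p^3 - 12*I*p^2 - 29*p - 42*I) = (p^2 - 6*I*p - 8)/(p^2 - 13*I*p - 42)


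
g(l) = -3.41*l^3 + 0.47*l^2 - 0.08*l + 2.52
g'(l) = -10.23*l^2 + 0.94*l - 0.08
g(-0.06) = 2.53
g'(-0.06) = -0.17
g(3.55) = -144.40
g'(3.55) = -125.67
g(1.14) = -2.01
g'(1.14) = -12.30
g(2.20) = -31.69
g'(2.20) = -47.53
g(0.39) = 2.36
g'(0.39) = -1.27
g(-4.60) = 344.75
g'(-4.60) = -220.87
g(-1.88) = 26.99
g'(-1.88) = -38.00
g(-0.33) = 2.72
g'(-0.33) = -1.50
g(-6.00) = 756.48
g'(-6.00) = -374.00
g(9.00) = -2446.02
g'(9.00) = -820.25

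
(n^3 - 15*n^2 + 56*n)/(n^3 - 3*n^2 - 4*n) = (-n^2 + 15*n - 56)/(-n^2 + 3*n + 4)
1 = 1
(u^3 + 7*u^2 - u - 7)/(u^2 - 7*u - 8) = (u^2 + 6*u - 7)/(u - 8)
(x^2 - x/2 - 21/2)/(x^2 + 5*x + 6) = (x - 7/2)/(x + 2)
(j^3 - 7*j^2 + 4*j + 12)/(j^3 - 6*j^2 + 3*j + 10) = (j - 6)/(j - 5)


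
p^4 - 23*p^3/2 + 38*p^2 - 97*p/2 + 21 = (p - 7)*(p - 2)*(p - 3/2)*(p - 1)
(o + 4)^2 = o^2 + 8*o + 16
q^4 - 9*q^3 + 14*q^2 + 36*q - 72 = (q - 6)*(q - 3)*(q - 2)*(q + 2)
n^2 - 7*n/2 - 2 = (n - 4)*(n + 1/2)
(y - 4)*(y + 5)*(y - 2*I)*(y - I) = y^4 + y^3 - 3*I*y^3 - 22*y^2 - 3*I*y^2 - 2*y + 60*I*y + 40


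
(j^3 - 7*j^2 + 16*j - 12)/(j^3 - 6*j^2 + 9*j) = (j^2 - 4*j + 4)/(j*(j - 3))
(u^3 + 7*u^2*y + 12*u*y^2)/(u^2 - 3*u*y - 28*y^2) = u*(-u - 3*y)/(-u + 7*y)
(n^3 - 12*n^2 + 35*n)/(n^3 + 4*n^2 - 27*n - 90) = n*(n - 7)/(n^2 + 9*n + 18)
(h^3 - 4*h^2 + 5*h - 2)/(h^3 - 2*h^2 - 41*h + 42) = (h^2 - 3*h + 2)/(h^2 - h - 42)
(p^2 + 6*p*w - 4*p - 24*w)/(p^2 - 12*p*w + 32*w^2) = (p^2 + 6*p*w - 4*p - 24*w)/(p^2 - 12*p*w + 32*w^2)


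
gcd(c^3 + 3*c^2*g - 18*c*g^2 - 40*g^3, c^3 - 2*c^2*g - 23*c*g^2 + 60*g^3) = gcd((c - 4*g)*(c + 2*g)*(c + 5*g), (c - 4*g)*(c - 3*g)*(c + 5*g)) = c^2 + c*g - 20*g^2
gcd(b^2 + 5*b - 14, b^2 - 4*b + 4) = b - 2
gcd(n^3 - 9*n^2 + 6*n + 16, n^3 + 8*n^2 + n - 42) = n - 2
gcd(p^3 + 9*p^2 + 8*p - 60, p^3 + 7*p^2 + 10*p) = p + 5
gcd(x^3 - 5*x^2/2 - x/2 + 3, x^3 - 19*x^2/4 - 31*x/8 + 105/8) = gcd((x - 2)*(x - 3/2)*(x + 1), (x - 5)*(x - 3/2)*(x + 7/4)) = x - 3/2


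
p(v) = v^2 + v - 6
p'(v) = 2*v + 1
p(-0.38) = -6.24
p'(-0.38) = 0.24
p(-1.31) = -5.59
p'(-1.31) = -1.62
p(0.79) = -4.59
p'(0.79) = 2.58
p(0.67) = -4.88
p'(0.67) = 2.34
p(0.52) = -5.21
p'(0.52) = 2.04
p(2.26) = 1.37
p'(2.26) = 5.52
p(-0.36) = -6.23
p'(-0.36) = 0.28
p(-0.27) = -6.20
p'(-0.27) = 0.46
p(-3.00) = 0.00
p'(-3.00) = -5.00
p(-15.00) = 204.00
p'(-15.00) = -29.00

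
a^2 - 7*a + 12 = (a - 4)*(a - 3)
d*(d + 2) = d^2 + 2*d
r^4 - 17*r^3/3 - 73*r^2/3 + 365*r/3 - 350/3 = (r - 7)*(r - 2)*(r - 5/3)*(r + 5)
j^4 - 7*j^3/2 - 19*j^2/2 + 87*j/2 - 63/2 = (j - 3)^2*(j - 1)*(j + 7/2)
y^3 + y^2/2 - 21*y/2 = y*(y - 3)*(y + 7/2)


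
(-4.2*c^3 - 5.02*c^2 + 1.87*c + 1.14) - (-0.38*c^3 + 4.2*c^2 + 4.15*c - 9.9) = -3.82*c^3 - 9.22*c^2 - 2.28*c + 11.04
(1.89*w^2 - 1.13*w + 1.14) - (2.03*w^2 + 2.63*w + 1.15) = -0.14*w^2 - 3.76*w - 0.01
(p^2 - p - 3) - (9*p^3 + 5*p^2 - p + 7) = -9*p^3 - 4*p^2 - 10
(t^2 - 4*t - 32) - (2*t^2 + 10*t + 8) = -t^2 - 14*t - 40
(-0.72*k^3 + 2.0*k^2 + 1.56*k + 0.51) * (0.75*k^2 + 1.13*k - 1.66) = -0.54*k^5 + 0.6864*k^4 + 4.6252*k^3 - 1.1747*k^2 - 2.0133*k - 0.8466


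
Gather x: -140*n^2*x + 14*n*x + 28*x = x*(-140*n^2 + 14*n + 28)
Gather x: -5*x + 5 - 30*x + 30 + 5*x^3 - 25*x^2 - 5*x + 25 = 5*x^3 - 25*x^2 - 40*x + 60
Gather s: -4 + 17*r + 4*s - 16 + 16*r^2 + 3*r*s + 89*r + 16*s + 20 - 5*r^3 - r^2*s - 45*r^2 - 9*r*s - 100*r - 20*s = -5*r^3 - 29*r^2 + 6*r + s*(-r^2 - 6*r)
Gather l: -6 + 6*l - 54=6*l - 60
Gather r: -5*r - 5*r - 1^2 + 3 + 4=6 - 10*r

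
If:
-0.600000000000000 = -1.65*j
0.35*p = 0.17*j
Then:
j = 0.36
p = 0.18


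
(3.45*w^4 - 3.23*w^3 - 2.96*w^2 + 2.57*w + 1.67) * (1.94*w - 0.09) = 6.693*w^5 - 6.5767*w^4 - 5.4517*w^3 + 5.2522*w^2 + 3.0085*w - 0.1503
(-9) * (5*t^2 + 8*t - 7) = -45*t^2 - 72*t + 63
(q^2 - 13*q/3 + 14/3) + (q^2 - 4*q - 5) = 2*q^2 - 25*q/3 - 1/3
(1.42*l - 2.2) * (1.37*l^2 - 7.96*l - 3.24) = 1.9454*l^3 - 14.3172*l^2 + 12.9112*l + 7.128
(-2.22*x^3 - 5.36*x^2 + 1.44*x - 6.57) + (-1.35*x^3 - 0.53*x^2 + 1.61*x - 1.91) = -3.57*x^3 - 5.89*x^2 + 3.05*x - 8.48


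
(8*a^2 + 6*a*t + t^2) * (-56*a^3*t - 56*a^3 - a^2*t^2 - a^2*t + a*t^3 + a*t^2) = -448*a^5*t - 448*a^5 - 344*a^4*t^2 - 344*a^4*t - 54*a^3*t^3 - 54*a^3*t^2 + 5*a^2*t^4 + 5*a^2*t^3 + a*t^5 + a*t^4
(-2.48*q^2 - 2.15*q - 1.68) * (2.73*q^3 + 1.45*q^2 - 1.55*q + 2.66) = -6.7704*q^5 - 9.4655*q^4 - 3.8599*q^3 - 5.7003*q^2 - 3.115*q - 4.4688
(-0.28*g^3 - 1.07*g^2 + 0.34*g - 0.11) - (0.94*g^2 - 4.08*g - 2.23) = -0.28*g^3 - 2.01*g^2 + 4.42*g + 2.12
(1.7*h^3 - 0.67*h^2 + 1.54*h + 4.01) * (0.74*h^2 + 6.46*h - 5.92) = 1.258*h^5 + 10.4862*h^4 - 13.2526*h^3 + 16.8822*h^2 + 16.7878*h - 23.7392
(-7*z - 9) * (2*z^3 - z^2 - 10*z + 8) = -14*z^4 - 11*z^3 + 79*z^2 + 34*z - 72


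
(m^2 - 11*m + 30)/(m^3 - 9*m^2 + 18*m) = (m - 5)/(m*(m - 3))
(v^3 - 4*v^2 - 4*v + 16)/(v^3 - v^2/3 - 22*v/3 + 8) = 3*(v^2 - 2*v - 8)/(3*v^2 + 5*v - 12)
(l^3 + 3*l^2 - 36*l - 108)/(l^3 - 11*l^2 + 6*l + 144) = (l + 6)/(l - 8)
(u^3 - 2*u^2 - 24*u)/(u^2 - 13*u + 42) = u*(u + 4)/(u - 7)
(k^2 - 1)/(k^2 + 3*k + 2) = (k - 1)/(k + 2)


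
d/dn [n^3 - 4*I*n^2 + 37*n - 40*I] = 3*n^2 - 8*I*n + 37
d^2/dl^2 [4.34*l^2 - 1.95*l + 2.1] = 8.68000000000000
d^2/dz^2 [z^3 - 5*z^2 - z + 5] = 6*z - 10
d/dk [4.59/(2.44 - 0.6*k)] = 2.754/(0.6*k - 2.44)^2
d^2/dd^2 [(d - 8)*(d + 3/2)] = 2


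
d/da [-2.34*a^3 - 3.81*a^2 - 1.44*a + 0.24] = -7.02*a^2 - 7.62*a - 1.44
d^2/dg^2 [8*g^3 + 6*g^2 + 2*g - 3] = 48*g + 12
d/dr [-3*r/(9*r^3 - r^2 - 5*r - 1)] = 3*(18*r^3 - r^2 + 1)/(81*r^6 - 18*r^5 - 89*r^4 - 8*r^3 + 27*r^2 + 10*r + 1)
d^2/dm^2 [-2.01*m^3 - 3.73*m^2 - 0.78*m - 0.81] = -12.06*m - 7.46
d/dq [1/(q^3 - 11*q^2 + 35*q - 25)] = (-3*q^2 + 22*q - 35)/(q^3 - 11*q^2 + 35*q - 25)^2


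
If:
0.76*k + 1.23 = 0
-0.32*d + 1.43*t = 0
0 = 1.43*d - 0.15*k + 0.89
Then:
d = -0.79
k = -1.62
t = -0.18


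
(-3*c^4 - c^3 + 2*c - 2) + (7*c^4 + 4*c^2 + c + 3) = 4*c^4 - c^3 + 4*c^2 + 3*c + 1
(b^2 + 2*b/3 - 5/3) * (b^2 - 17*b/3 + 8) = b^4 - 5*b^3 + 23*b^2/9 + 133*b/9 - 40/3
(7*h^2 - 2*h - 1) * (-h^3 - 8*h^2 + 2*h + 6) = -7*h^5 - 54*h^4 + 31*h^3 + 46*h^2 - 14*h - 6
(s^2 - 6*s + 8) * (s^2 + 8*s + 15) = s^4 + 2*s^3 - 25*s^2 - 26*s + 120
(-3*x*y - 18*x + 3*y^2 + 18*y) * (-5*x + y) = 15*x^2*y + 90*x^2 - 18*x*y^2 - 108*x*y + 3*y^3 + 18*y^2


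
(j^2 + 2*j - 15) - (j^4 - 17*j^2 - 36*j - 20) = -j^4 + 18*j^2 + 38*j + 5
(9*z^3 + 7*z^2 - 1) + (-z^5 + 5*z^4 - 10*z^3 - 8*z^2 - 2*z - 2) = -z^5 + 5*z^4 - z^3 - z^2 - 2*z - 3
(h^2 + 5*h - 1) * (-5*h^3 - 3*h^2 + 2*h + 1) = -5*h^5 - 28*h^4 - 8*h^3 + 14*h^2 + 3*h - 1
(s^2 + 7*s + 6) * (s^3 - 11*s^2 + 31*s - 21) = s^5 - 4*s^4 - 40*s^3 + 130*s^2 + 39*s - 126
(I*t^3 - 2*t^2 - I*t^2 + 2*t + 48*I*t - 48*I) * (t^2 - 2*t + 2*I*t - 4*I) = I*t^5 - 4*t^4 - 3*I*t^4 + 12*t^3 + 46*I*t^3 - 104*t^2 - 132*I*t^2 + 288*t + 88*I*t - 192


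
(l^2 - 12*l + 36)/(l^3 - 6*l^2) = (l - 6)/l^2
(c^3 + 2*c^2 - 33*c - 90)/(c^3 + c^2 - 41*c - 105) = (c - 6)/(c - 7)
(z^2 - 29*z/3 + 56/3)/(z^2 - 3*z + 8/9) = 3*(z - 7)/(3*z - 1)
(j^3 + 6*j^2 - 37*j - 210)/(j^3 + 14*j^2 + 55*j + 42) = (j^2 - j - 30)/(j^2 + 7*j + 6)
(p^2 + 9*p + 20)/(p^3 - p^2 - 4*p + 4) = (p^2 + 9*p + 20)/(p^3 - p^2 - 4*p + 4)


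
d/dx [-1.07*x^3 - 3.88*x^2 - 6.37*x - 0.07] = -3.21*x^2 - 7.76*x - 6.37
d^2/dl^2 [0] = 0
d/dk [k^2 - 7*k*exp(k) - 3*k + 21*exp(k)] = -7*k*exp(k) + 2*k + 14*exp(k) - 3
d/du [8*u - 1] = 8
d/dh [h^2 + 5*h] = 2*h + 5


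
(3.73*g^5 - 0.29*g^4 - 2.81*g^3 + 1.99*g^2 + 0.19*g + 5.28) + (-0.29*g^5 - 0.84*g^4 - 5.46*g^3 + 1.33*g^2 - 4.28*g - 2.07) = 3.44*g^5 - 1.13*g^4 - 8.27*g^3 + 3.32*g^2 - 4.09*g + 3.21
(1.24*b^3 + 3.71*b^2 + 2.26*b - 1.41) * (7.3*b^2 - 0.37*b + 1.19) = 9.052*b^5 + 26.6242*b^4 + 16.6009*b^3 - 6.7143*b^2 + 3.2111*b - 1.6779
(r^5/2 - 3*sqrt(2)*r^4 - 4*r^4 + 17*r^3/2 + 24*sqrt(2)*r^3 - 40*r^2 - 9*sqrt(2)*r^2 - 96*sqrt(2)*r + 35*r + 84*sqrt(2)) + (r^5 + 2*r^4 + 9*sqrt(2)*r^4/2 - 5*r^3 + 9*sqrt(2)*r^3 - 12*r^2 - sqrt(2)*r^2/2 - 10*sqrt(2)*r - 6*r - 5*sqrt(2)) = 3*r^5/2 - 2*r^4 + 3*sqrt(2)*r^4/2 + 7*r^3/2 + 33*sqrt(2)*r^3 - 52*r^2 - 19*sqrt(2)*r^2/2 - 106*sqrt(2)*r + 29*r + 79*sqrt(2)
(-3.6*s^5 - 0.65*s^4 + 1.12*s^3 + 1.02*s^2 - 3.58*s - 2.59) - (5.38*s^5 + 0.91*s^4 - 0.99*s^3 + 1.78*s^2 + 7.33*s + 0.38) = -8.98*s^5 - 1.56*s^4 + 2.11*s^3 - 0.76*s^2 - 10.91*s - 2.97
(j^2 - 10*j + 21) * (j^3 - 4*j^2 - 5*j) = j^5 - 14*j^4 + 56*j^3 - 34*j^2 - 105*j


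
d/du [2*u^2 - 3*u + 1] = 4*u - 3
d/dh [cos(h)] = -sin(h)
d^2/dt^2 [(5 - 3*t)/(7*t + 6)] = 742/(7*t + 6)^3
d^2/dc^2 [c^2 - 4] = 2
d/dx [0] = 0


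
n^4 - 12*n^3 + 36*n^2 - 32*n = n*(n - 8)*(n - 2)^2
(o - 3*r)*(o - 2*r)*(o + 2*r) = o^3 - 3*o^2*r - 4*o*r^2 + 12*r^3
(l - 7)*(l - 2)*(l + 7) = l^3 - 2*l^2 - 49*l + 98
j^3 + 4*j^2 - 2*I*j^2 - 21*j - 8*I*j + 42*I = (j - 3)*(j + 7)*(j - 2*I)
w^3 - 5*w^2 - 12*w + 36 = (w - 6)*(w - 2)*(w + 3)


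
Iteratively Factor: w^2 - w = (w - 1)*(w)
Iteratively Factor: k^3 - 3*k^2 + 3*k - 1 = (k - 1)*(k^2 - 2*k + 1) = (k - 1)^2*(k - 1)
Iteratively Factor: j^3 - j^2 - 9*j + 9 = (j - 1)*(j^2 - 9) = (j - 1)*(j + 3)*(j - 3)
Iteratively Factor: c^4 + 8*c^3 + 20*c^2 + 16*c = (c + 4)*(c^3 + 4*c^2 + 4*c) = (c + 2)*(c + 4)*(c^2 + 2*c) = (c + 2)^2*(c + 4)*(c)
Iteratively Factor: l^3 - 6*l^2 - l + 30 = (l - 3)*(l^2 - 3*l - 10) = (l - 5)*(l - 3)*(l + 2)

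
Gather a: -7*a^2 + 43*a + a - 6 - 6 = -7*a^2 + 44*a - 12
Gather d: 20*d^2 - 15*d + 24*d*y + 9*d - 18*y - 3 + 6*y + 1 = 20*d^2 + d*(24*y - 6) - 12*y - 2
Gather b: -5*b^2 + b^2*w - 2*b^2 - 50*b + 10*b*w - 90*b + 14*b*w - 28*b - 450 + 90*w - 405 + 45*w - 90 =b^2*(w - 7) + b*(24*w - 168) + 135*w - 945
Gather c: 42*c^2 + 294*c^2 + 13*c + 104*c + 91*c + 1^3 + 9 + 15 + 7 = 336*c^2 + 208*c + 32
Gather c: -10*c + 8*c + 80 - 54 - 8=18 - 2*c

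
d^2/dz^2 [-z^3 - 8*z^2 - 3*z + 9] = -6*z - 16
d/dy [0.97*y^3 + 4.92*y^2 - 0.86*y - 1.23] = 2.91*y^2 + 9.84*y - 0.86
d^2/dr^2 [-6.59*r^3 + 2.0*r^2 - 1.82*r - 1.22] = 4.0 - 39.54*r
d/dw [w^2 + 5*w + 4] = 2*w + 5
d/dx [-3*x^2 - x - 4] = -6*x - 1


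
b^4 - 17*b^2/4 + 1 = (b - 2)*(b - 1/2)*(b + 1/2)*(b + 2)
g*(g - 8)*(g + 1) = g^3 - 7*g^2 - 8*g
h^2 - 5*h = h*(h - 5)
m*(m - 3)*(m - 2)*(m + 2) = m^4 - 3*m^3 - 4*m^2 + 12*m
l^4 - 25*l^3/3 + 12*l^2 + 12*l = l*(l - 6)*(l - 3)*(l + 2/3)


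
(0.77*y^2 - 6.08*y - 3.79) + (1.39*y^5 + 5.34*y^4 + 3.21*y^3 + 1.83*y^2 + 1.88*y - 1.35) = 1.39*y^5 + 5.34*y^4 + 3.21*y^3 + 2.6*y^2 - 4.2*y - 5.14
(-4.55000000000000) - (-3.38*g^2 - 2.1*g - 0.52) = 3.38*g^2 + 2.1*g - 4.03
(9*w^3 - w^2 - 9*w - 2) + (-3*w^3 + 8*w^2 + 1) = 6*w^3 + 7*w^2 - 9*w - 1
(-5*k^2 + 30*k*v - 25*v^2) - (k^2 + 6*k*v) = -6*k^2 + 24*k*v - 25*v^2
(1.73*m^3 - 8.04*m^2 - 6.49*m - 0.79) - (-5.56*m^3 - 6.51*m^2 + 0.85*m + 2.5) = 7.29*m^3 - 1.53*m^2 - 7.34*m - 3.29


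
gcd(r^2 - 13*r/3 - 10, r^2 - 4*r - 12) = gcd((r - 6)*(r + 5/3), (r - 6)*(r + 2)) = r - 6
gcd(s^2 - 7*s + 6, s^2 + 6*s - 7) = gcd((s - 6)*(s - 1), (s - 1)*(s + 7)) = s - 1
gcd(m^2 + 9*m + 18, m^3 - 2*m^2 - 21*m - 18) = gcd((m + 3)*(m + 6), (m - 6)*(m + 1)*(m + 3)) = m + 3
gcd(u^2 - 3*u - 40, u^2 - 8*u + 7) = 1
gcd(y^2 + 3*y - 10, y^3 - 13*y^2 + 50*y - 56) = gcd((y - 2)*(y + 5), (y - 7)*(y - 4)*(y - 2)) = y - 2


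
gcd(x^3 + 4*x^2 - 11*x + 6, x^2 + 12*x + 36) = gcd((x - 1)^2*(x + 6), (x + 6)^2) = x + 6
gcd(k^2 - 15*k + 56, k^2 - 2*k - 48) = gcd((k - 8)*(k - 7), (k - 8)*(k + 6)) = k - 8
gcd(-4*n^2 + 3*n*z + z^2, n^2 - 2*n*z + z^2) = -n + z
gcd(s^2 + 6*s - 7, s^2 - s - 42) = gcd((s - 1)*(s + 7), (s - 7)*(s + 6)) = 1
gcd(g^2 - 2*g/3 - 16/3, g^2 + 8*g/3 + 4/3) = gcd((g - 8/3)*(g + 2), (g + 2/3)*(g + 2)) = g + 2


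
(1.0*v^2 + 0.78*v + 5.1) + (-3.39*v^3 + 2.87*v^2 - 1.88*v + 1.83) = -3.39*v^3 + 3.87*v^2 - 1.1*v + 6.93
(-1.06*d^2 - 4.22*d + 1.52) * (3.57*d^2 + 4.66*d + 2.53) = -3.7842*d^4 - 20.005*d^3 - 16.9206*d^2 - 3.5934*d + 3.8456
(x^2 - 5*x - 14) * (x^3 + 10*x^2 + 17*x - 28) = x^5 + 5*x^4 - 47*x^3 - 253*x^2 - 98*x + 392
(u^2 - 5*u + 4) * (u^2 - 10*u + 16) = u^4 - 15*u^3 + 70*u^2 - 120*u + 64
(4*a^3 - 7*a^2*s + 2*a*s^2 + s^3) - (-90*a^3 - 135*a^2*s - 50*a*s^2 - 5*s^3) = 94*a^3 + 128*a^2*s + 52*a*s^2 + 6*s^3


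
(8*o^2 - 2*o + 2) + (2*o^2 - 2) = 10*o^2 - 2*o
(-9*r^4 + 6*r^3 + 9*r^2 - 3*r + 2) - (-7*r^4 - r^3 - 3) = -2*r^4 + 7*r^3 + 9*r^2 - 3*r + 5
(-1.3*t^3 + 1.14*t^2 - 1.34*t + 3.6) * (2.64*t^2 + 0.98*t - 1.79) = -3.432*t^5 + 1.7356*t^4 - 0.0934000000000004*t^3 + 6.1502*t^2 + 5.9266*t - 6.444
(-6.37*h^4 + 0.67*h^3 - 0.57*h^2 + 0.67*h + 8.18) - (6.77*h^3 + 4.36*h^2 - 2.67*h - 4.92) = -6.37*h^4 - 6.1*h^3 - 4.93*h^2 + 3.34*h + 13.1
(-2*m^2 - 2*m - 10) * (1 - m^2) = 2*m^4 + 2*m^3 + 8*m^2 - 2*m - 10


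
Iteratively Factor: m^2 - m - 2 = (m - 2)*(m + 1)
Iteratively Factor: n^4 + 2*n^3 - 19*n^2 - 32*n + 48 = (n - 1)*(n^3 + 3*n^2 - 16*n - 48) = (n - 4)*(n - 1)*(n^2 + 7*n + 12) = (n - 4)*(n - 1)*(n + 4)*(n + 3)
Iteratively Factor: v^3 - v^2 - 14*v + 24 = (v + 4)*(v^2 - 5*v + 6) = (v - 2)*(v + 4)*(v - 3)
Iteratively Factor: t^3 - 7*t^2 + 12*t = (t)*(t^2 - 7*t + 12) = t*(t - 3)*(t - 4)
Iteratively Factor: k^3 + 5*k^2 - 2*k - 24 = (k - 2)*(k^2 + 7*k + 12) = (k - 2)*(k + 4)*(k + 3)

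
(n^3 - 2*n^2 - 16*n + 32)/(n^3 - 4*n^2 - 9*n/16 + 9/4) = 16*(n^2 + 2*n - 8)/(16*n^2 - 9)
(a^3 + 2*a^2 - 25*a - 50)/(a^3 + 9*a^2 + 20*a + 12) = (a^2 - 25)/(a^2 + 7*a + 6)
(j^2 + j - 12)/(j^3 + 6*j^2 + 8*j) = (j - 3)/(j*(j + 2))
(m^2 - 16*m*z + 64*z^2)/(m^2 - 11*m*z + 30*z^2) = (m^2 - 16*m*z + 64*z^2)/(m^2 - 11*m*z + 30*z^2)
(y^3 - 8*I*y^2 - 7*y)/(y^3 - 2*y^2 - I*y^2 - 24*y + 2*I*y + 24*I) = y*(y - 7*I)/(y^2 - 2*y - 24)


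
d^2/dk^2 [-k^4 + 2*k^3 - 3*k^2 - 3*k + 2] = -12*k^2 + 12*k - 6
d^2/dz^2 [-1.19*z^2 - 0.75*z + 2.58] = -2.38000000000000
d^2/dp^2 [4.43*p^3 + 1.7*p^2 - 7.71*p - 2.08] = 26.58*p + 3.4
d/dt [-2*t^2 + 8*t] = 8 - 4*t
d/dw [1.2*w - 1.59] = 1.20000000000000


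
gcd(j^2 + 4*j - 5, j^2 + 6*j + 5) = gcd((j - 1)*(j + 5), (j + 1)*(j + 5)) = j + 5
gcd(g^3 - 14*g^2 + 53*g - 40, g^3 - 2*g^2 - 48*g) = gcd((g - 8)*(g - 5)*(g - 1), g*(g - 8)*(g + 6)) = g - 8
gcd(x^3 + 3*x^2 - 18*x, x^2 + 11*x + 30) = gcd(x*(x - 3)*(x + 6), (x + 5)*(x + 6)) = x + 6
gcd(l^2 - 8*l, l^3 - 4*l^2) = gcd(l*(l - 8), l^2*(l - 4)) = l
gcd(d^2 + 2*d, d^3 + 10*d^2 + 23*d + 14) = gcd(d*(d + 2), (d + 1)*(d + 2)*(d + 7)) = d + 2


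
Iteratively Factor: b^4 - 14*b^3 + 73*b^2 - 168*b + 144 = (b - 3)*(b^3 - 11*b^2 + 40*b - 48) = (b - 3)^2*(b^2 - 8*b + 16) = (b - 4)*(b - 3)^2*(b - 4)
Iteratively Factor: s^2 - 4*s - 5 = (s - 5)*(s + 1)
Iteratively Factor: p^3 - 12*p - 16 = (p + 2)*(p^2 - 2*p - 8) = (p + 2)^2*(p - 4)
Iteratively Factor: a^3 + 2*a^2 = (a)*(a^2 + 2*a) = a^2*(a + 2)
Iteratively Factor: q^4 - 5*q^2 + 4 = (q - 2)*(q^3 + 2*q^2 - q - 2) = (q - 2)*(q - 1)*(q^2 + 3*q + 2) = (q - 2)*(q - 1)*(q + 1)*(q + 2)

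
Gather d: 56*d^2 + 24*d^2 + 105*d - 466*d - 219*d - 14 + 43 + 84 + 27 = 80*d^2 - 580*d + 140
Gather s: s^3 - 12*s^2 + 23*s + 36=s^3 - 12*s^2 + 23*s + 36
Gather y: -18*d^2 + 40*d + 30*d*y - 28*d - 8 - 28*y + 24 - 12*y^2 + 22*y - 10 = -18*d^2 + 12*d - 12*y^2 + y*(30*d - 6) + 6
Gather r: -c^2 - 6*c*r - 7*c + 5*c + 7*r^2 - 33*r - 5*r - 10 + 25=-c^2 - 2*c + 7*r^2 + r*(-6*c - 38) + 15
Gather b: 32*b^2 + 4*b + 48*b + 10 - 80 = 32*b^2 + 52*b - 70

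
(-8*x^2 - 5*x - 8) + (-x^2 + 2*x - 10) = -9*x^2 - 3*x - 18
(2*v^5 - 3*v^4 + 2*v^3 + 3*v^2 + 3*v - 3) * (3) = 6*v^5 - 9*v^4 + 6*v^3 + 9*v^2 + 9*v - 9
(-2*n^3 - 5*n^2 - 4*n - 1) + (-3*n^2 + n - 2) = -2*n^3 - 8*n^2 - 3*n - 3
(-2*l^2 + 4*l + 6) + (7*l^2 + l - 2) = 5*l^2 + 5*l + 4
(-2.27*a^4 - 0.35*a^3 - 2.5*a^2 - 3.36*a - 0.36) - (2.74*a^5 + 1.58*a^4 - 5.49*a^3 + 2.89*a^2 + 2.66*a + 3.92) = -2.74*a^5 - 3.85*a^4 + 5.14*a^3 - 5.39*a^2 - 6.02*a - 4.28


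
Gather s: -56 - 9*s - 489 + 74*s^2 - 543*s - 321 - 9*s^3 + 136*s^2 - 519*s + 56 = -9*s^3 + 210*s^2 - 1071*s - 810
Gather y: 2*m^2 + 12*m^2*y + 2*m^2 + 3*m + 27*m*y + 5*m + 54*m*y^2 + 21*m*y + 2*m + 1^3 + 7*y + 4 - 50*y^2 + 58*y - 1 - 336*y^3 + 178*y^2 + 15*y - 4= 4*m^2 + 10*m - 336*y^3 + y^2*(54*m + 128) + y*(12*m^2 + 48*m + 80)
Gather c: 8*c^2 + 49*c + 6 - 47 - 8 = 8*c^2 + 49*c - 49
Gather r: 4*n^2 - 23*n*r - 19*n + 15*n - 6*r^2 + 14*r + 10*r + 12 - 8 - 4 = 4*n^2 - 4*n - 6*r^2 + r*(24 - 23*n)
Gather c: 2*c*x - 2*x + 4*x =2*c*x + 2*x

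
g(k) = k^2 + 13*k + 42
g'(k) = 2*k + 13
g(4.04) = 110.84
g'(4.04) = 21.08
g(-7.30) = 0.39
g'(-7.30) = -1.60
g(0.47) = 48.33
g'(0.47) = 13.94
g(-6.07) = -0.07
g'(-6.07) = 0.86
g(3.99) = 109.79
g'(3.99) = 20.98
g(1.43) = 62.63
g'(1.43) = 15.86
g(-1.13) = 28.59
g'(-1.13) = 10.74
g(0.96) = 55.40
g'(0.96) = 14.92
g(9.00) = 240.00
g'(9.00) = 31.00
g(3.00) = 90.00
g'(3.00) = 19.00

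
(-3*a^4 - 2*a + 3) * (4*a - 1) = -12*a^5 + 3*a^4 - 8*a^2 + 14*a - 3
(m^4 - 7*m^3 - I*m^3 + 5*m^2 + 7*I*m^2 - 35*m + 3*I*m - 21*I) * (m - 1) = m^5 - 8*m^4 - I*m^4 + 12*m^3 + 8*I*m^3 - 40*m^2 - 4*I*m^2 + 35*m - 24*I*m + 21*I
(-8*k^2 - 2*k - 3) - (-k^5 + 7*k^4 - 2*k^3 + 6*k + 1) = k^5 - 7*k^4 + 2*k^3 - 8*k^2 - 8*k - 4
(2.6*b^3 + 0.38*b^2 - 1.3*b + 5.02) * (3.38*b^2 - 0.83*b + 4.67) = 8.788*b^5 - 0.8736*b^4 + 7.4326*b^3 + 19.8212*b^2 - 10.2376*b + 23.4434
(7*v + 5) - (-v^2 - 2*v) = v^2 + 9*v + 5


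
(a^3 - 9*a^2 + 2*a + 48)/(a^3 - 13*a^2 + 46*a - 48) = (a + 2)/(a - 2)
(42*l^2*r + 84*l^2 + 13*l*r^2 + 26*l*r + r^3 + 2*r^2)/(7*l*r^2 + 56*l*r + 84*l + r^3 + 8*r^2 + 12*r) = (6*l + r)/(r + 6)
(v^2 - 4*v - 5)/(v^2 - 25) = (v + 1)/(v + 5)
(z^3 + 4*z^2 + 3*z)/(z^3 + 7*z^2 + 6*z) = (z + 3)/(z + 6)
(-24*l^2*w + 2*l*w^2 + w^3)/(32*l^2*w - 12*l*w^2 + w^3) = (6*l + w)/(-8*l + w)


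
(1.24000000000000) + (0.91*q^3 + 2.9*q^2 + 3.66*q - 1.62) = 0.91*q^3 + 2.9*q^2 + 3.66*q - 0.38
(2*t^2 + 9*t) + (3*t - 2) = 2*t^2 + 12*t - 2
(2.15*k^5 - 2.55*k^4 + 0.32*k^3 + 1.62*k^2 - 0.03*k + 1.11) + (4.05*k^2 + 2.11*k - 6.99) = 2.15*k^5 - 2.55*k^4 + 0.32*k^3 + 5.67*k^2 + 2.08*k - 5.88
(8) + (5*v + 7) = 5*v + 15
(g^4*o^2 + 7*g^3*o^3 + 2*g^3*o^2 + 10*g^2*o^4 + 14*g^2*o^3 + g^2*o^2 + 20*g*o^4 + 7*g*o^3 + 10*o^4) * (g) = g^5*o^2 + 7*g^4*o^3 + 2*g^4*o^2 + 10*g^3*o^4 + 14*g^3*o^3 + g^3*o^2 + 20*g^2*o^4 + 7*g^2*o^3 + 10*g*o^4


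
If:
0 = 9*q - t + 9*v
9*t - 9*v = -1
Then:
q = -8*v/9 - 1/81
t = v - 1/9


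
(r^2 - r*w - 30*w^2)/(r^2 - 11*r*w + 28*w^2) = (r^2 - r*w - 30*w^2)/(r^2 - 11*r*w + 28*w^2)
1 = 1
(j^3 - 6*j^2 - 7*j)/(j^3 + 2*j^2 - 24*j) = (j^2 - 6*j - 7)/(j^2 + 2*j - 24)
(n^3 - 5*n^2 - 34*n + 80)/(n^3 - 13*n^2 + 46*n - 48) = (n + 5)/(n - 3)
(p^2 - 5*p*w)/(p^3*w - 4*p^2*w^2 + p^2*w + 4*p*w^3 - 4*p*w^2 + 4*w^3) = p*(p - 5*w)/(w*(p^3 - 4*p^2*w + p^2 + 4*p*w^2 - 4*p*w + 4*w^2))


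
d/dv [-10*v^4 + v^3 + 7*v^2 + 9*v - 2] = -40*v^3 + 3*v^2 + 14*v + 9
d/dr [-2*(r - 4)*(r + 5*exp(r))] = -10*r*exp(r) - 4*r + 30*exp(r) + 8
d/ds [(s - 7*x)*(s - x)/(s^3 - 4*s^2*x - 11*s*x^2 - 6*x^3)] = (-s^3 + 17*s^2*x - 81*s*x^2 + 125*x^3)/(s^5 - 9*s^4*x + 3*s^3*x^2 + 73*s^2*x^3 + 96*s*x^4 + 36*x^5)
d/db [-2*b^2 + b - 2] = 1 - 4*b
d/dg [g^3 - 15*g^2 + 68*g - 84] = 3*g^2 - 30*g + 68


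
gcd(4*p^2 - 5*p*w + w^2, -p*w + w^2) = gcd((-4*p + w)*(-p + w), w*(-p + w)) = p - w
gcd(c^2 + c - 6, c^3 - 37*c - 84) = c + 3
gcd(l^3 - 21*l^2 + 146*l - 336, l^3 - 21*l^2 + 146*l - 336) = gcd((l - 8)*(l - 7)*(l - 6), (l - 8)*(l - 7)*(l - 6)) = l^3 - 21*l^2 + 146*l - 336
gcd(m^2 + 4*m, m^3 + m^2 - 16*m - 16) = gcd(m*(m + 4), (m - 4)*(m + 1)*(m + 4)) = m + 4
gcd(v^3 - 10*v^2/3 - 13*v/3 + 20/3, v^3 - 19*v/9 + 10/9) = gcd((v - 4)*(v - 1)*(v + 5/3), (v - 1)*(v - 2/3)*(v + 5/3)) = v^2 + 2*v/3 - 5/3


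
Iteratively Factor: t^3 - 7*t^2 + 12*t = (t - 3)*(t^2 - 4*t) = (t - 4)*(t - 3)*(t)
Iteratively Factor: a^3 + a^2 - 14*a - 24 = (a + 2)*(a^2 - a - 12) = (a + 2)*(a + 3)*(a - 4)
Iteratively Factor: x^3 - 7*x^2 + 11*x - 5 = (x - 1)*(x^2 - 6*x + 5) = (x - 5)*(x - 1)*(x - 1)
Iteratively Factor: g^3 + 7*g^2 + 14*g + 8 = (g + 1)*(g^2 + 6*g + 8) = (g + 1)*(g + 2)*(g + 4)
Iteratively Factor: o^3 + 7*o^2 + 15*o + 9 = (o + 1)*(o^2 + 6*o + 9) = (o + 1)*(o + 3)*(o + 3)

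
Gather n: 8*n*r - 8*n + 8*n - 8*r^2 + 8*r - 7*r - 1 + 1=8*n*r - 8*r^2 + r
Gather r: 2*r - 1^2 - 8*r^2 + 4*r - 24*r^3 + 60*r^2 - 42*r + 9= -24*r^3 + 52*r^2 - 36*r + 8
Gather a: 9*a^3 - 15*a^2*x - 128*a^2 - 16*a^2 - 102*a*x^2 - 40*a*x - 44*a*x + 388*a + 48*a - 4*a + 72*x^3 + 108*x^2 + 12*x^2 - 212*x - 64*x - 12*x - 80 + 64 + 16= 9*a^3 + a^2*(-15*x - 144) + a*(-102*x^2 - 84*x + 432) + 72*x^3 + 120*x^2 - 288*x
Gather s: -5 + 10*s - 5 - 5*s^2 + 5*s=-5*s^2 + 15*s - 10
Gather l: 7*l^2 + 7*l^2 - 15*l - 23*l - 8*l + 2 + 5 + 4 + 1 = 14*l^2 - 46*l + 12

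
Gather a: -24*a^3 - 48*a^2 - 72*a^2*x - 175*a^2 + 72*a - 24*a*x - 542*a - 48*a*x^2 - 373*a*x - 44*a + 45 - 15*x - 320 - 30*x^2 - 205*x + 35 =-24*a^3 + a^2*(-72*x - 223) + a*(-48*x^2 - 397*x - 514) - 30*x^2 - 220*x - 240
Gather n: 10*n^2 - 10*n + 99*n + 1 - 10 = 10*n^2 + 89*n - 9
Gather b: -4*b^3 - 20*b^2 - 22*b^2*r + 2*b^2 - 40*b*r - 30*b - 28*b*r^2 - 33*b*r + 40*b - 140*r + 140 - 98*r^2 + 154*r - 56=-4*b^3 + b^2*(-22*r - 18) + b*(-28*r^2 - 73*r + 10) - 98*r^2 + 14*r + 84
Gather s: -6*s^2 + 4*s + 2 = -6*s^2 + 4*s + 2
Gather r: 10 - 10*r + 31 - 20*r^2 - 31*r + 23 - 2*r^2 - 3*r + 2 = -22*r^2 - 44*r + 66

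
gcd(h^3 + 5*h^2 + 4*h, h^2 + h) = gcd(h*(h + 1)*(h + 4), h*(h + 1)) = h^2 + h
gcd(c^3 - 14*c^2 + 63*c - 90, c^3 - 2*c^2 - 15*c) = c - 5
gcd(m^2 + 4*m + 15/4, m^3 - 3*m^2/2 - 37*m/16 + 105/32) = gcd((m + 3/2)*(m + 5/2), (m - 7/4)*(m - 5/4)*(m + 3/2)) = m + 3/2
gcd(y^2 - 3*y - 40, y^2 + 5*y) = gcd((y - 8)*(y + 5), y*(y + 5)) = y + 5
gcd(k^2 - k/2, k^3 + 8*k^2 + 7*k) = k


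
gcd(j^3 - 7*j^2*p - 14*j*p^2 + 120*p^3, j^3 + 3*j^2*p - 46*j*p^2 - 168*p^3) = j + 4*p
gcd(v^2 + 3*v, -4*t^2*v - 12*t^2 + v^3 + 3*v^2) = v + 3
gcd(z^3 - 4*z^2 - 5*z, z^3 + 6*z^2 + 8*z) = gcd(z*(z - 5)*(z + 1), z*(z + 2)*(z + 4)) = z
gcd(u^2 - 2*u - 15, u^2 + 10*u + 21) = u + 3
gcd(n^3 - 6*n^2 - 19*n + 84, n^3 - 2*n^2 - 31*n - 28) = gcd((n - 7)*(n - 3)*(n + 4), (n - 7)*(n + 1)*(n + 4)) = n^2 - 3*n - 28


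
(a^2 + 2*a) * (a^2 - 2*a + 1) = a^4 - 3*a^2 + 2*a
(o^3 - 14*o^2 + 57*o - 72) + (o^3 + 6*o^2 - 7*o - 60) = 2*o^3 - 8*o^2 + 50*o - 132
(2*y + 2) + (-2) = 2*y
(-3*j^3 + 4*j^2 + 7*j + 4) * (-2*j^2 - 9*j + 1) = 6*j^5 + 19*j^4 - 53*j^3 - 67*j^2 - 29*j + 4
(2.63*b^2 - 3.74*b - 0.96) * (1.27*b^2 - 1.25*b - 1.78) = 3.3401*b^4 - 8.0373*b^3 - 1.2256*b^2 + 7.8572*b + 1.7088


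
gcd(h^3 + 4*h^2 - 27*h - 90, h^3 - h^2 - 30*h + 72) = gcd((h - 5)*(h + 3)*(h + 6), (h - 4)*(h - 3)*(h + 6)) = h + 6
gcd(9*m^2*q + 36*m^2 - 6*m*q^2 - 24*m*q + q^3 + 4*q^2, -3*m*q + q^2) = -3*m + q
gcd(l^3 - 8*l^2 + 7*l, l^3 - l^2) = l^2 - l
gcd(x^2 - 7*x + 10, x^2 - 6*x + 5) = x - 5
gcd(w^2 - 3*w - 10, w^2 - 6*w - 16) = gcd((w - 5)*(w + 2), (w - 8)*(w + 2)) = w + 2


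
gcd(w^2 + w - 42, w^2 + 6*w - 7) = w + 7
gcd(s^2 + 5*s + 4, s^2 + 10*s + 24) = s + 4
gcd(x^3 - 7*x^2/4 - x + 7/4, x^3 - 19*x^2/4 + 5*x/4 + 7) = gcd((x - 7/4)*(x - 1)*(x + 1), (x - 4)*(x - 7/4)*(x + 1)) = x^2 - 3*x/4 - 7/4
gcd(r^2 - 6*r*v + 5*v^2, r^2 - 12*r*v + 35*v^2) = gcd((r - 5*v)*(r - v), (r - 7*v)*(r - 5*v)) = r - 5*v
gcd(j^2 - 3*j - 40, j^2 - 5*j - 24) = j - 8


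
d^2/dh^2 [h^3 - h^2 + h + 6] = 6*h - 2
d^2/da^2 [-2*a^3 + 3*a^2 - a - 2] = 6 - 12*a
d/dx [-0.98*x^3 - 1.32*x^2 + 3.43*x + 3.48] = -2.94*x^2 - 2.64*x + 3.43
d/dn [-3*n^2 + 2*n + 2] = 2 - 6*n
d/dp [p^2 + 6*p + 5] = 2*p + 6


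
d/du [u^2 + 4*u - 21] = 2*u + 4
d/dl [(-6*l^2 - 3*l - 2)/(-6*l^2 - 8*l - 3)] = (30*l^2 + 12*l - 7)/(36*l^4 + 96*l^3 + 100*l^2 + 48*l + 9)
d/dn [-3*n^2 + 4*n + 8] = 4 - 6*n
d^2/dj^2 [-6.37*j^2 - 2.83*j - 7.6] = -12.7400000000000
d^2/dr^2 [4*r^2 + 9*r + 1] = 8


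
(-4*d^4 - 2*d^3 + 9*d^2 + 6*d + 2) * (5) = -20*d^4 - 10*d^3 + 45*d^2 + 30*d + 10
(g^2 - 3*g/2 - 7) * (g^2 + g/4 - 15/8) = g^4 - 5*g^3/4 - 37*g^2/4 + 17*g/16 + 105/8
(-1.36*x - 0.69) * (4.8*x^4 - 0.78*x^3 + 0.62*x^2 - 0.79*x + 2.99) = -6.528*x^5 - 2.2512*x^4 - 0.305*x^3 + 0.6466*x^2 - 3.5213*x - 2.0631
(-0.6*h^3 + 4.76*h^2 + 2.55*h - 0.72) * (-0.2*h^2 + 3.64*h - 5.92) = 0.12*h^5 - 3.136*h^4 + 20.3684*h^3 - 18.7532*h^2 - 17.7168*h + 4.2624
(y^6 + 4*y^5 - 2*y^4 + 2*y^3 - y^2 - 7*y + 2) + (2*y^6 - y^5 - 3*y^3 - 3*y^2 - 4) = 3*y^6 + 3*y^5 - 2*y^4 - y^3 - 4*y^2 - 7*y - 2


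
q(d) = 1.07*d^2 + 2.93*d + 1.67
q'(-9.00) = -16.33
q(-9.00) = 61.97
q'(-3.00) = -3.49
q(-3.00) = 2.51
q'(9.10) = 22.40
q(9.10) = 116.94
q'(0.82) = 4.68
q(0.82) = 4.79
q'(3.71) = 10.87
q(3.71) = 27.27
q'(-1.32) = 0.11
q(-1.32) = -0.33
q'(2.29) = 7.83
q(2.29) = 13.99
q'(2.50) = 8.28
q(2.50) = 15.68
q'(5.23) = 14.12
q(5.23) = 46.26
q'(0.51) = 4.02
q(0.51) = 3.44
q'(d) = 2.14*d + 2.93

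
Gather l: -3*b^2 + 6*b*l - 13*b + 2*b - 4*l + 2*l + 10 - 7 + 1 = -3*b^2 - 11*b + l*(6*b - 2) + 4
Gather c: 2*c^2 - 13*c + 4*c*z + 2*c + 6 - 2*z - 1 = 2*c^2 + c*(4*z - 11) - 2*z + 5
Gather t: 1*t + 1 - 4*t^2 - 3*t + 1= -4*t^2 - 2*t + 2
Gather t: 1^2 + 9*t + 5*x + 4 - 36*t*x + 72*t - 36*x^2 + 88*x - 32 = t*(81 - 36*x) - 36*x^2 + 93*x - 27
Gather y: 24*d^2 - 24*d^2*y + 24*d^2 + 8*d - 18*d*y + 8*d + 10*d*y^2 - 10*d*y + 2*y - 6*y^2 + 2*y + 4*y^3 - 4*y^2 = 48*d^2 + 16*d + 4*y^3 + y^2*(10*d - 10) + y*(-24*d^2 - 28*d + 4)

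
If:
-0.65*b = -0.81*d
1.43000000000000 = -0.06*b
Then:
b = -23.83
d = -19.13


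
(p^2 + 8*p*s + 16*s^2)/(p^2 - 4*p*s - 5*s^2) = (p^2 + 8*p*s + 16*s^2)/(p^2 - 4*p*s - 5*s^2)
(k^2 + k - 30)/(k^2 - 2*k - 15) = (k + 6)/(k + 3)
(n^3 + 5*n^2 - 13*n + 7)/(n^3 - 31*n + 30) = (n^2 + 6*n - 7)/(n^2 + n - 30)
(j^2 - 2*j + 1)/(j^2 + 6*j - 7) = (j - 1)/(j + 7)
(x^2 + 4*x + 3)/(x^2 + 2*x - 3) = (x + 1)/(x - 1)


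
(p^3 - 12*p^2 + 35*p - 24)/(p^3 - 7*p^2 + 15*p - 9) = (p - 8)/(p - 3)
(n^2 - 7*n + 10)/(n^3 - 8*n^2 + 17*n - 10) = 1/(n - 1)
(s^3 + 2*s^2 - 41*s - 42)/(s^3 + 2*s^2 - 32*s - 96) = (s^2 + 8*s + 7)/(s^2 + 8*s + 16)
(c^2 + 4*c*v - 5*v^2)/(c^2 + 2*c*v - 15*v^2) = (-c + v)/(-c + 3*v)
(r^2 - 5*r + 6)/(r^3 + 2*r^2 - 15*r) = (r - 2)/(r*(r + 5))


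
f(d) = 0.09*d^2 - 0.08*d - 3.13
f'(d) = 0.18*d - 0.08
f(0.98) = -3.12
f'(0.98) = 0.10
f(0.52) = -3.15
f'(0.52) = 0.01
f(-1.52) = -2.80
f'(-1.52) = -0.35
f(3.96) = -2.04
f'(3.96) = 0.63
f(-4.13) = -1.26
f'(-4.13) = -0.82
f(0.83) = -3.13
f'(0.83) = 0.07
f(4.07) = -1.96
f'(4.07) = 0.65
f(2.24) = -2.86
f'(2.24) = 0.32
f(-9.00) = 4.88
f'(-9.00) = -1.70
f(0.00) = -3.13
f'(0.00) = -0.08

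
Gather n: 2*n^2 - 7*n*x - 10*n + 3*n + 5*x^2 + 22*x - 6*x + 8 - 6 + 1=2*n^2 + n*(-7*x - 7) + 5*x^2 + 16*x + 3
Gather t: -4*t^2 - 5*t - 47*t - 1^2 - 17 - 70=-4*t^2 - 52*t - 88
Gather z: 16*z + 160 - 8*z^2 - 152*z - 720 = -8*z^2 - 136*z - 560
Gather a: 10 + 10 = 20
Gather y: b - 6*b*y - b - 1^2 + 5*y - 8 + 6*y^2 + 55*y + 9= 6*y^2 + y*(60 - 6*b)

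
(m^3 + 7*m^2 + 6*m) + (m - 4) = m^3 + 7*m^2 + 7*m - 4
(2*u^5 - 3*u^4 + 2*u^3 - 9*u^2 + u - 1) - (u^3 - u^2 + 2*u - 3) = 2*u^5 - 3*u^4 + u^3 - 8*u^2 - u + 2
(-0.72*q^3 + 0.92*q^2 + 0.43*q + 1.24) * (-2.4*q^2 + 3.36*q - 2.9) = 1.728*q^5 - 4.6272*q^4 + 4.1472*q^3 - 4.1992*q^2 + 2.9194*q - 3.596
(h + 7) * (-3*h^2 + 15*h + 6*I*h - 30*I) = -3*h^3 - 6*h^2 + 6*I*h^2 + 105*h + 12*I*h - 210*I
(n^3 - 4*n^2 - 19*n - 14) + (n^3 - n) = 2*n^3 - 4*n^2 - 20*n - 14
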